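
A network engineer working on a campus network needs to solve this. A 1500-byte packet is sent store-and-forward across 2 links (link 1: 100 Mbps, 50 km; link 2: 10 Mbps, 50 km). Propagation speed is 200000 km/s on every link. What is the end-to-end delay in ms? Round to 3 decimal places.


Packet = 1500 bytes = 12000 bits. Store-and-forward: sum (t_trans + t_prop) per link.
Link 1: t_trans = 12000/(100*10^6) s = 0.1200 ms; t_prop = 50/200000 s = 0.2500 ms; subtotal = 0.3700 ms
Link 2: t_trans = 12000/(10*10^6) s = 1.2000 ms; t_prop = 50/200000 s = 0.2500 ms; subtotal = 1.4500 ms
End-to-end = 0.3700 + 1.4500 = 1.8200 ms -> 1.820 ms (3 dp)

1.820


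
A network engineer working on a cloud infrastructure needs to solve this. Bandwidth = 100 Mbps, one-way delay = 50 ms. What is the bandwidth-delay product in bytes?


Given: bandwidth = 100 Mbps, delay = 50 ms
BDP in bits = 100 * 10^6 * 50 / 1000
BDP in bits = 5000000
BDP in bytes = 5000000 / 8 = 625000

625000


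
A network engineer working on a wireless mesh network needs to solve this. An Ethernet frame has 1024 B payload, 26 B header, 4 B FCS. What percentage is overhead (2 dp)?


Given: payload = 1024 B, header = 26 B, trailer = 4 B
Overhead bytes = header + trailer = 26 + 4 = 30
Total frame = payload + overhead = 1024 + 30 = 1054
Overhead % = 30 / 1054 * 100 = 2.8463% -> 2.85% (2 dp)

2.85


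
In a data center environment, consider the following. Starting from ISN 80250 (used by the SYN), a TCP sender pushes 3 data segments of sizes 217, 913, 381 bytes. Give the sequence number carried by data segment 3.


The SYN occupies sequence number ISN = 80250, so the first data byte is ISN + 1 = 80251.
SEQ of data segment i = (ISN + 1) + sum of payload sizes of segments 1..i-1.
Segment 1: SEQ = 80251, payload = 217 bytes
Segment 2: SEQ = 80468, payload = 913 bytes
Segment 3: SEQ = 81381, payload = 381 bytes
SEQ of segment 3 = 80251 + 217 + 913 = 81381

81381


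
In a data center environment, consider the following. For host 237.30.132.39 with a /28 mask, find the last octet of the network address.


Given: IP = 237.30.132.39, prefix = /28
Subnet mask = 255.255.255.240
Last octet of IP: 39
Last octet of mask: 240
Network last octet = 39 AND 240 = 32

32


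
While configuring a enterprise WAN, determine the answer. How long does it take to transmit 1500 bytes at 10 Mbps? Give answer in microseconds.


Given: packet = 1500 bytes, bandwidth = 10 Mbps
Packet in bits = 1500 * 8 = 12000 bits
Bandwidth = 10 * 10^6 = 10000000 bps
Time = 12000 / 10000000 seconds
Time in us = 12000 * 10^6 / 10000000 = 1200

1200


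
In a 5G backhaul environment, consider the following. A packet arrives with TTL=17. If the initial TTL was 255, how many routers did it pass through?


Given: initial TTL = 255, received TTL = 17
Hops = initial TTL - received TTL
Hops = 255 - 17 = 238

238


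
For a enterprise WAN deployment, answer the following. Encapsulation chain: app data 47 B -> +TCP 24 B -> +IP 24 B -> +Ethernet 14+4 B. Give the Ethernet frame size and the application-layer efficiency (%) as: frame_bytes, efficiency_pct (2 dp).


TCP segment = 47 + 24 = 71 B
IP packet = 71 + 24 = 95 B
Ethernet frame = 95 + 14 + 4 = 113 B
Efficiency = app / frame = 47 / 113 = 0.415929 = 41.5929% -> 41.59% (2 dp)

113, 41.59


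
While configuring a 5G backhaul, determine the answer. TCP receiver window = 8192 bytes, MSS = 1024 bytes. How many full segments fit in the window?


Given: RWND = 8192 bytes, MSS = 1024 bytes
Full segments = floor(RWND / MSS)
Full segments = floor(8192 / 1024)
Full segments = floor(8.0) = 8

8


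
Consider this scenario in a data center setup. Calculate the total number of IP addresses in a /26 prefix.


Given: CIDR prefix /26
Host bits = 32 - 26 = 6
Total addresses = 2^6 = 64

64


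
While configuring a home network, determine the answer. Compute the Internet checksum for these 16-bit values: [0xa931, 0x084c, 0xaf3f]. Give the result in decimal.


Given words: [0xa931, 0x084c, 0xaf3f]
Step 1: Sum all words
Raw sum = 43313 + 2124 + 44863 = 90300
Step 2: Fold carry: (24764 + 1) = 24765
One's complement = ~24765 & 0xFFFF = 40770

40770


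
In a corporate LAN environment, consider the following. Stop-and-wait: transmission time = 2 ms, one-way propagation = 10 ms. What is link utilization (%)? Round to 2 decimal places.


Given: Ttrans = 2 ms, Tprop = 10 ms
RTT = 2 * Tprop = 2 * 10 = 20 ms
U = Ttrans / (Ttrans + RTT)
U = 2 / (2 + 20)
U = 2 / 22 = 0.090909
U% = 9.09%

9.09


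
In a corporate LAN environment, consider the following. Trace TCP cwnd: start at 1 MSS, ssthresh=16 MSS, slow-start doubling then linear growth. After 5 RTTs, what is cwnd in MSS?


RTT 0: cwnd = 1 MSS (initial)
RTT 1: cwnd = 2 MSS (slow start, doubled)
RTT 2: cwnd = 4 MSS (slow start, doubled)
RTT 3: cwnd = 8 MSS (slow start, doubled)
RTT 4: cwnd = 16 MSS (slow start, doubled)
RTT 5: cwnd = 17 MSS (congestion avoidance, +1)

17


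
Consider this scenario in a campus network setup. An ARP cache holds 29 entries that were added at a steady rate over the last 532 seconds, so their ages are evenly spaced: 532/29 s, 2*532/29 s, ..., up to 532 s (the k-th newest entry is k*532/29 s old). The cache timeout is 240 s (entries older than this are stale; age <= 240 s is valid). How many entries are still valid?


Ages are k * 532/29 s for k = 1..29 (spacing = 18.3448 s).
Entry k is valid iff k * 532/29 <= 240 iff k <= 29 * 240 / 532 = 13.0827
n_valid = floor(13.0827) = 13
(n_stale = 29 - 13 = 16)

13


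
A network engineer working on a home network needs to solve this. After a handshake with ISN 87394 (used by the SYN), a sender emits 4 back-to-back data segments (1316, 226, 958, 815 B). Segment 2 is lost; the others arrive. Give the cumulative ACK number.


SYN uses sequence number 87394; first data byte = ISN + 1 = 87395.
Segment 1: SEQ = 87395, len = 1316 B, covers [87395, 88710]
Segment 2: SEQ = 88711, len = 226 B, covers [88711, 88936] [LOST]
Segment 3: SEQ = 88937, len = 958 B, covers [88937, 89894]
Segment 4: SEQ = 89895, len = 815 B, covers [89895, 90709]
In-order data received: bytes [87395, 88710] (segments 1..1).
Segment 2 missing -> gap begins at byte 88711; later segments buffered out of order.
Cumulative ACK = next expected in-order byte = 87395 + 1316 = 88711

88711


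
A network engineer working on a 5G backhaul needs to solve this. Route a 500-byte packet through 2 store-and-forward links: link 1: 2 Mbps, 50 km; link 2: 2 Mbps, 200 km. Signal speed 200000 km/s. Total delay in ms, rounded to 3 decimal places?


Packet = 500 bytes = 4000 bits. Store-and-forward: sum (t_trans + t_prop) per link.
Link 1: t_trans = 4000/(2*10^6) s = 2.0000 ms; t_prop = 50/200000 s = 0.2500 ms; subtotal = 2.2500 ms
Link 2: t_trans = 4000/(2*10^6) s = 2.0000 ms; t_prop = 200/200000 s = 1.0000 ms; subtotal = 3.0000 ms
End-to-end = 2.2500 + 3.0000 = 5.2500 ms -> 5.250 ms (3 dp)

5.250


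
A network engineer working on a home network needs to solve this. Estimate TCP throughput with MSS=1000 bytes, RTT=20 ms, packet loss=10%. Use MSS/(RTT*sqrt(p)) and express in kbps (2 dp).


Given: MSS = 1000 bytes, RTT = 20 ms, loss = 10%
RTT in seconds = 20 / 1000 = 0.02
Loss rate = 10% = 0.1
sqrt(loss) = sqrt(0.1) = 0.316227766017
Throughput (bytes/s) = 1000 / (0.02 * 0.316227766017) = 158113.8830
Throughput (kbps) = 158113.8830 * 8 / 1000 = 1264.911064 -> 1264.91 kbps (2 dp)

1264.91


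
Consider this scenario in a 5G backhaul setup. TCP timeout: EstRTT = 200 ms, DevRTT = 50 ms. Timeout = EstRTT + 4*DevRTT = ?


Given: EstRTT = 200 ms, DevRTT = 50 ms
Timeout = EstRTT + 4 * DevRTT
4 * DevRTT = 4 * 50 = 200
Timeout = 200 + 200 = 400 ms

400


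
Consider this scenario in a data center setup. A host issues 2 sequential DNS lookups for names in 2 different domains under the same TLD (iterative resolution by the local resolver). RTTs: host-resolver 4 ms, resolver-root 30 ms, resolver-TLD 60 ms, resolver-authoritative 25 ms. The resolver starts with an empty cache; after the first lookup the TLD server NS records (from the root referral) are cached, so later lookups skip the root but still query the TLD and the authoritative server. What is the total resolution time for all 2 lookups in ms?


Lookup 1 (cold cache): local + root + TLD + auth = 4 + 30 + 60 + 25 = 119 ms
Lookups 2..2 (TLD NS cached -> skip root; new domain -> still ask TLD and auth): local + TLD + auth = 4 + 60 + 25 = 89 ms each
Remaining 1 lookups: 1 * 89 = 89 ms
Total = 119 + 89 = 208 ms

208


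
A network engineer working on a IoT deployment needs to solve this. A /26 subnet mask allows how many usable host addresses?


Given: subnet mask /26
Host bits = 32 - 26 = 6
Total addresses = 2^6 = 64
Usable hosts = 64 - 2 (network + broadcast) = 62

62


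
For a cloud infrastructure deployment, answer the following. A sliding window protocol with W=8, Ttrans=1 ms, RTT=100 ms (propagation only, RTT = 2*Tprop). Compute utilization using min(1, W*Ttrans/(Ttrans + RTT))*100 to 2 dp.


Given: W = 8, Ttrans = 1 ms, RTT = 100 ms (= 2 * Tprop, Tprop = 50 ms)
Cycle time = Ttrans + RTT = 1 + 100 = 101 ms (first packet sent until its ACK returns)
W * Ttrans = 8 * 1 = 8 ms of sending per cycle
W * Ttrans / (Ttrans + RTT) = 8 / 101 = 0.079208
U = min(1, 0.079208) = 0.079208
U% = 7.92%

7.92


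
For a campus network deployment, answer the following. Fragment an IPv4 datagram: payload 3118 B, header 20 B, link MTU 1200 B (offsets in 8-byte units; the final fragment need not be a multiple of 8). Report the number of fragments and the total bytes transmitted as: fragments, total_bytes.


Max data per non-final fragment = floor((MTU - header)/8)*8 = floor((1200 - 20)/8)*8 = floor(1180/8)*8 = 1176 B
Final fragment needs no 8-byte alignment: it can carry up to MTU - header = 1180 B
Non-final fragments needed = ceil((payload - 1180) / 1176) = ceil(1938/1176) = ceil(1.6480) = 2
Number of fragments = 2 + 1 = 3
Fragment sizes (data): 2 * 1176 B + 766 B (last, 766 <= 1180 OK)
Total bytes sent = payload + n_frags * header = 3118 + 3*20 = 3118 + 60 = 3178 B

3, 3178


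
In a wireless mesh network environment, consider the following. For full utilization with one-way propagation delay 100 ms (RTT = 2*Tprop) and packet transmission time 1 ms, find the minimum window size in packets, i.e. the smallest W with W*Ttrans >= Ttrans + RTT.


Given: Ttrans = 1 ms, RTT = 200 ms (= 2 * Tprop, Tprop = 100 ms)
Time until first ACK returns = Ttrans + RTT = 1 + 200 = 201 ms
Need W * Ttrans >= Ttrans + RTT  ->  W >= (Ttrans + RTT) / Ttrans
(Ttrans + RTT) / Ttrans = 201 / 1 = 201
W_min = ceil(201) = 201

201


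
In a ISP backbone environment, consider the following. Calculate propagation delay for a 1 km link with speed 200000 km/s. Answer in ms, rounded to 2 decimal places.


Given: distance = 1 km, speed = 200000 km/s
Delay = distance / speed = 1 / 200000 seconds
Delay in ms = 1 * 1000 / 200000
Delay = 0.0050 ms
Rounded to 2 dp = 0.01 ms

0.01


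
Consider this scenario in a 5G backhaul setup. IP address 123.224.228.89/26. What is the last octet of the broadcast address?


Given: IP = 123.224.228.89, prefix = /26
Host bits = 32 - 26 = 6
Network last octet = 89 AND mask = 64
Host part size = 2^6 - 1 = 63
Broadcast last octet = 64 OR 63 = 127

127


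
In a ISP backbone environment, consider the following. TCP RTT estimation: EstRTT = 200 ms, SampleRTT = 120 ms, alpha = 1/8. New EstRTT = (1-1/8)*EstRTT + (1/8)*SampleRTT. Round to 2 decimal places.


Given: EstRTT = 200 ms, SampleRTT = 120 ms, alpha = 1/8
New EstRTT = (1 - alpha) * EstRTT + alpha * SampleRTT
(7/8) * 200 = 175
(1/8) * 120 = 15
New EstRTT = 175 + 15 = 190 ms -> 190.00 ms (2 dp)

190.00


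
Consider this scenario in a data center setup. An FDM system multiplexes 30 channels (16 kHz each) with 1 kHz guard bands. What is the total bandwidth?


Given: 30 channels, 16 kHz each, guard = 1 kHz
Channel bandwidth = 30 * 16 = 480 kHz
Guard bands = 29 gaps * 1 kHz = 29 kHz
Total = 480 + 29 = 509 kHz

509


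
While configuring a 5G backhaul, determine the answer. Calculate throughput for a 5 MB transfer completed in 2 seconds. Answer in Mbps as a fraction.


Given: file = 5 MB, time = 2 s
File in Mb = 5 * 8 = 40 Mb
Throughput = 40 / 2 Mbps
Throughput = 20 Mbps

20


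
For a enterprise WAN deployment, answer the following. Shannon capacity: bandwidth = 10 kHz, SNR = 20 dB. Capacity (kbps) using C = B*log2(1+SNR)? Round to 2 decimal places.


Given: B = 10 kHz, SNR = 20 dB
SNR linear = 10^(20/10) = 100
1 + SNR = 101
log2(101) = 6.6582114828
C = 10 * 1000 * 6.6582114828 = 66582.1148 bps
C = 66.582115 kbps -> 66.58 kbps (2 dp)

66.58


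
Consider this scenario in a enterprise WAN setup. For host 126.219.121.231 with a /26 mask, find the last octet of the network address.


Given: IP = 126.219.121.231, prefix = /26
Subnet mask = 255.255.255.192
Last octet of IP: 231
Last octet of mask: 192
Network last octet = 231 AND 192 = 192

192


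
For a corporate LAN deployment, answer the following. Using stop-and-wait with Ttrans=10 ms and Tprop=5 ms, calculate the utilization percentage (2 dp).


Given: Ttrans = 10 ms, Tprop = 5 ms
RTT = 2 * Tprop = 2 * 5 = 10 ms
U = Ttrans / (Ttrans + RTT)
U = 10 / (10 + 10)
U = 10 / 20 = 0.5
U% = 50.00%

50.00


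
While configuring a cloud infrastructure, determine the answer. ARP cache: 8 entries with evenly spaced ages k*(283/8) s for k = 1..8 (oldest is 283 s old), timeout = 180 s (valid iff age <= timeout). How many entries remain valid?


Ages are k * 283/8 s for k = 1..8 (spacing = 35.3750 s).
Entry k is valid iff k * 283/8 <= 180 iff k <= 8 * 180 / 283 = 5.0883
n_valid = floor(5.0883) = 5
(n_stale = 8 - 5 = 3)

5


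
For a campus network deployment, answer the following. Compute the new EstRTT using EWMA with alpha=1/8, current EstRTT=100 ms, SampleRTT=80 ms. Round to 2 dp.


Given: EstRTT = 100 ms, SampleRTT = 80 ms, alpha = 1/8
New EstRTT = (1 - alpha) * EstRTT + alpha * SampleRTT
(7/8) * 100 = 87.5
(1/8) * 80 = 10
New EstRTT = 87.5 + 10 = 97.5 ms -> 97.50 ms (2 dp)

97.50


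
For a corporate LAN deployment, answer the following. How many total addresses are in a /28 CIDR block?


Given: CIDR prefix /28
Host bits = 32 - 28 = 4
Total addresses = 2^4 = 16

16


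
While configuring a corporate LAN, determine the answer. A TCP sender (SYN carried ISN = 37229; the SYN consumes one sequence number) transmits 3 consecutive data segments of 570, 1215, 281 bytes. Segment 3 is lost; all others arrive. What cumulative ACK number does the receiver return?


SYN uses sequence number 37229; first data byte = ISN + 1 = 37230.
Segment 1: SEQ = 37230, len = 570 B, covers [37230, 37799]
Segment 2: SEQ = 37800, len = 1215 B, covers [37800, 39014]
Segment 3: SEQ = 39015, len = 281 B, covers [39015, 39295] [LOST]
In-order data received: bytes [37230, 39014] (segments 1..2).
Segment 3 missing -> gap begins at byte 39015.
Cumulative ACK = next expected in-order byte = 37230 + 570 + 1215 = 39015

39015


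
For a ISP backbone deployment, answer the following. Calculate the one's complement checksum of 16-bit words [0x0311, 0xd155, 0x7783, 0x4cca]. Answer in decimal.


Given words: [0x0311, 0xd155, 0x7783, 0x4cca]
Step 1: Sum all words
Raw sum = 785 + 53589 + 30595 + 19658 = 104627
Step 2: Fold carry: (39091 + 1) = 39092
One's complement = ~39092 & 0xFFFF = 26443

26443


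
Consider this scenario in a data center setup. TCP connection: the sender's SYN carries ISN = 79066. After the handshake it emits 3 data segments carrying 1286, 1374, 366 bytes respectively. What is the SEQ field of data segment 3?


The SYN occupies sequence number ISN = 79066, so the first data byte is ISN + 1 = 79067.
SEQ of data segment i = (ISN + 1) + sum of payload sizes of segments 1..i-1.
Segment 1: SEQ = 79067, payload = 1286 bytes
Segment 2: SEQ = 80353, payload = 1374 bytes
Segment 3: SEQ = 81727, payload = 366 bytes
SEQ of segment 3 = 79067 + 1286 + 1374 = 81727

81727


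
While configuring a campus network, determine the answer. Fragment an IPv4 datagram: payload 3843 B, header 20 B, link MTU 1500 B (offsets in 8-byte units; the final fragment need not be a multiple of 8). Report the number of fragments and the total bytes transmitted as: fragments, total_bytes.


Max data per non-final fragment = floor((MTU - header)/8)*8 = floor((1500 - 20)/8)*8 = floor(1480/8)*8 = 1480 B
Final fragment needs no 8-byte alignment: it can carry up to MTU - header = 1480 B
Non-final fragments needed = ceil((payload - 1480) / 1480) = ceil(2363/1480) = ceil(1.5966) = 2
Number of fragments = 2 + 1 = 3
Fragment sizes (data): 2 * 1480 B + 883 B (last, 883 <= 1480 OK)
Total bytes sent = payload + n_frags * header = 3843 + 3*20 = 3843 + 60 = 3903 B

3, 3903


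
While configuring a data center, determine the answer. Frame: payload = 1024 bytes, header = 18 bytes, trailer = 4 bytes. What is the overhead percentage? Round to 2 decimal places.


Given: payload = 1024 B, header = 18 B, trailer = 4 B
Overhead bytes = header + trailer = 18 + 4 = 22
Total frame = payload + overhead = 1024 + 22 = 1046
Overhead % = 22 / 1046 * 100 = 2.1033% -> 2.10% (2 dp)

2.10


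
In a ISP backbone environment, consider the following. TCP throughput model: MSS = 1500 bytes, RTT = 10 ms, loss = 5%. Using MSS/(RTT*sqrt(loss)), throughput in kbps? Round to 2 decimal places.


Given: MSS = 1500 bytes, RTT = 10 ms, loss = 5%
RTT in seconds = 10 / 1000 = 0.01
Loss rate = 5% = 0.05
sqrt(loss) = sqrt(0.05) = 0.223606797750
Throughput (bytes/s) = 1500 / (0.01 * 0.223606797750) = 670820.3932
Throughput (kbps) = 670820.3932 * 8 / 1000 = 5366.563146 -> 5366.56 kbps (2 dp)

5366.56


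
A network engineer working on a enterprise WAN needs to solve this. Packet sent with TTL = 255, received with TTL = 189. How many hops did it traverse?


Given: initial TTL = 255, received TTL = 189
Hops = initial TTL - received TTL
Hops = 255 - 189 = 66

66


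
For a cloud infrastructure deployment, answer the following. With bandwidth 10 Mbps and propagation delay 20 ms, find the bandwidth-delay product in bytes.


Given: bandwidth = 10 Mbps, delay = 20 ms
BDP in bits = 10 * 10^6 * 20 / 1000
BDP in bits = 200000
BDP in bytes = 200000 / 8 = 25000

25000


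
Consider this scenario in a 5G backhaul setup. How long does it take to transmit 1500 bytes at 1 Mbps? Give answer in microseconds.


Given: packet = 1500 bytes, bandwidth = 1 Mbps
Packet in bits = 1500 * 8 = 12000 bits
Bandwidth = 1 * 10^6 = 1000000 bps
Time = 12000 / 1000000 seconds
Time in us = 12000 * 10^6 / 1000000 = 12000

12000


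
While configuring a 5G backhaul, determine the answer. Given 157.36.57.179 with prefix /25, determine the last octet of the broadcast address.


Given: IP = 157.36.57.179, prefix = /25
Host bits = 32 - 25 = 7
Network last octet = 179 AND mask = 128
Host part size = 2^7 - 1 = 127
Broadcast last octet = 128 OR 127 = 255

255


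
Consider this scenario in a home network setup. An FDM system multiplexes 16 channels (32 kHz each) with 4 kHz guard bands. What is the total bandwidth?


Given: 16 channels, 32 kHz each, guard = 4 kHz
Channel bandwidth = 16 * 32 = 512 kHz
Guard bands = 15 gaps * 4 kHz = 60 kHz
Total = 512 + 60 = 572 kHz

572


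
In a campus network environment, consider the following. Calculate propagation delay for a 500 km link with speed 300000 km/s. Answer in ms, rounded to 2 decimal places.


Given: distance = 500 km, speed = 300000 km/s
Delay = distance / speed = 500 / 300000 seconds
Delay in ms = 500 * 1000 / 300000
Delay = 1.6667 ms
Rounded to 2 dp = 1.67 ms

1.67


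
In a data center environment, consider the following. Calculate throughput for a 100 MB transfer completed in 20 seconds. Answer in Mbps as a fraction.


Given: file = 100 MB, time = 20 s
File in Mb = 100 * 8 = 800 Mb
Throughput = 800 / 20 Mbps
Throughput = 40 Mbps

40


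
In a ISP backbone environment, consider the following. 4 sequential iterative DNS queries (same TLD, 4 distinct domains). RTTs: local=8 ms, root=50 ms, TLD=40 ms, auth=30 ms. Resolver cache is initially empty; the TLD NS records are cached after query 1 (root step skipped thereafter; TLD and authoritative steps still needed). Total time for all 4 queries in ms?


Lookup 1 (cold cache): local + root + TLD + auth = 8 + 50 + 40 + 30 = 128 ms
Lookups 2..4 (TLD NS cached -> skip root; new domain -> still ask TLD and auth): local + TLD + auth = 8 + 40 + 30 = 78 ms each
Remaining 3 lookups: 3 * 78 = 234 ms
Total = 128 + 234 = 362 ms

362


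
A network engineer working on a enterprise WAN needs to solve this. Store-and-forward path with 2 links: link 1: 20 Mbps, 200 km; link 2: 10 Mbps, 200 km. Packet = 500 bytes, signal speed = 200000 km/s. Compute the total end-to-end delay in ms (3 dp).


Packet = 500 bytes = 4000 bits. Store-and-forward: sum (t_trans + t_prop) per link.
Link 1: t_trans = 4000/(20*10^6) s = 0.2000 ms; t_prop = 200/200000 s = 1.0000 ms; subtotal = 1.2000 ms
Link 2: t_trans = 4000/(10*10^6) s = 0.4000 ms; t_prop = 200/200000 s = 1.0000 ms; subtotal = 1.4000 ms
End-to-end = 1.2000 + 1.4000 = 2.6000 ms -> 2.600 ms (3 dp)

2.600


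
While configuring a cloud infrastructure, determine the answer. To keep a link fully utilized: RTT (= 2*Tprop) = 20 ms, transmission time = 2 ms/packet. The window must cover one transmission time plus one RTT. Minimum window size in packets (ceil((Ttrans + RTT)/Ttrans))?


Given: Ttrans = 2 ms, RTT = 20 ms (= 2 * Tprop, Tprop = 10 ms)
Time until first ACK returns = Ttrans + RTT = 2 + 20 = 22 ms
Need W * Ttrans >= Ttrans + RTT  ->  W >= (Ttrans + RTT) / Ttrans
(Ttrans + RTT) / Ttrans = 22 / 2 = 11
W_min = ceil(11) = 11

11


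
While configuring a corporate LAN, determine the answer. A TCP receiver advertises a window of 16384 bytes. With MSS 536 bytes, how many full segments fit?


Given: RWND = 16384 bytes, MSS = 536 bytes
Full segments = floor(RWND / MSS)
Full segments = floor(16384 / 536)
Full segments = floor(30.5672) = 30

30


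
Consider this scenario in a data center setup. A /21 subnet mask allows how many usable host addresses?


Given: subnet mask /21
Host bits = 32 - 21 = 11
Total addresses = 2^11 = 2048
Usable hosts = 2048 - 2 (network + broadcast) = 2046

2046


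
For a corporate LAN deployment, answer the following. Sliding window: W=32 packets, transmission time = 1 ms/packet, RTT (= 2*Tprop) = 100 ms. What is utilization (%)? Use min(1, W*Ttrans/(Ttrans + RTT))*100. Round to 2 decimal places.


Given: W = 32, Ttrans = 1 ms, RTT = 100 ms (= 2 * Tprop, Tprop = 50 ms)
Cycle time = Ttrans + RTT = 1 + 100 = 101 ms (first packet sent until its ACK returns)
W * Ttrans = 32 * 1 = 32 ms of sending per cycle
W * Ttrans / (Ttrans + RTT) = 32 / 101 = 0.316832
U = min(1, 0.316832) = 0.316832
U% = 31.68%

31.68


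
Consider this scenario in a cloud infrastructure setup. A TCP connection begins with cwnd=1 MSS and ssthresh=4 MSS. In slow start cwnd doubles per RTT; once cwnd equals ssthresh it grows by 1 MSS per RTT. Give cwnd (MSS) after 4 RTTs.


RTT 0: cwnd = 1 MSS (initial)
RTT 1: cwnd = 2 MSS (slow start, doubled)
RTT 2: cwnd = 4 MSS (slow start, doubled)
RTT 3: cwnd = 5 MSS (congestion avoidance, +1)
RTT 4: cwnd = 6 MSS (congestion avoidance, +1)

6


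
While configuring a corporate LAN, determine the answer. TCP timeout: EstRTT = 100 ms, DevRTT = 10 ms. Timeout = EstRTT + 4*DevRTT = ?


Given: EstRTT = 100 ms, DevRTT = 10 ms
Timeout = EstRTT + 4 * DevRTT
4 * DevRTT = 4 * 10 = 40
Timeout = 100 + 40 = 140 ms

140


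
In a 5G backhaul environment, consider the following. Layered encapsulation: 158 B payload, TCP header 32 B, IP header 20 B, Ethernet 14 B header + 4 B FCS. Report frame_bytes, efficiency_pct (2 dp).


TCP segment = 158 + 32 = 190 B
IP packet = 190 + 20 = 210 B
Ethernet frame = 210 + 14 + 4 = 228 B
Efficiency = app / frame = 158 / 228 = 0.692982 = 69.2982% -> 69.30% (2 dp)

228, 69.30


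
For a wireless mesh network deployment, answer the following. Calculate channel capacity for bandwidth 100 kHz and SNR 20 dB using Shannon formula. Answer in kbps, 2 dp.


Given: B = 100 kHz, SNR = 20 dB
SNR linear = 10^(20/10) = 100
1 + SNR = 101
log2(101) = 6.6582114828
C = 100 * 1000 * 6.6582114828 = 665821.1483 bps
C = 665.821148 kbps -> 665.82 kbps (2 dp)

665.82


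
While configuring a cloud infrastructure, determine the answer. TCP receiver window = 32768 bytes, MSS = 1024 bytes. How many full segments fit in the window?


Given: RWND = 32768 bytes, MSS = 1024 bytes
Full segments = floor(RWND / MSS)
Full segments = floor(32768 / 1024)
Full segments = floor(32.0) = 32

32


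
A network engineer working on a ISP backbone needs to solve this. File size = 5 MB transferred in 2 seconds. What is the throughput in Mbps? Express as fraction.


Given: file = 5 MB, time = 2 s
File in Mb = 5 * 8 = 40 Mb
Throughput = 40 / 2 Mbps
Throughput = 20 Mbps

20


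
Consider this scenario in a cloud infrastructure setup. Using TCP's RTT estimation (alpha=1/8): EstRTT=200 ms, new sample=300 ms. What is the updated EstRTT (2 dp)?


Given: EstRTT = 200 ms, SampleRTT = 300 ms, alpha = 1/8
New EstRTT = (1 - alpha) * EstRTT + alpha * SampleRTT
(7/8) * 200 = 175
(1/8) * 300 = 37.5
New EstRTT = 175 + 37.5 = 212.5 ms -> 212.50 ms (2 dp)

212.50


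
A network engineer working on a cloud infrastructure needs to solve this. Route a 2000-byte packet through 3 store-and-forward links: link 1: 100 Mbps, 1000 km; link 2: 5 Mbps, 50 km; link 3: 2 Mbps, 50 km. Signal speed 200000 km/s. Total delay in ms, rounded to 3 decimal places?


Packet = 2000 bytes = 16000 bits. Store-and-forward: sum (t_trans + t_prop) per link.
Link 1: t_trans = 16000/(100*10^6) s = 0.1600 ms; t_prop = 1000/200000 s = 5.0000 ms; subtotal = 5.1600 ms
Link 2: t_trans = 16000/(5*10^6) s = 3.2000 ms; t_prop = 50/200000 s = 0.2500 ms; subtotal = 3.4500 ms
Link 3: t_trans = 16000/(2*10^6) s = 8.0000 ms; t_prop = 50/200000 s = 0.2500 ms; subtotal = 8.2500 ms
End-to-end = 5.1600 + 3.4500 + 8.2500 = 16.8600 ms -> 16.860 ms (3 dp)

16.860


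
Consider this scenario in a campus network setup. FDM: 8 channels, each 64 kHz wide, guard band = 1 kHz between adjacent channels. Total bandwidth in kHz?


Given: 8 channels, 64 kHz each, guard = 1 kHz
Channel bandwidth = 8 * 64 = 512 kHz
Guard bands = 7 gaps * 1 kHz = 7 kHz
Total = 512 + 7 = 519 kHz

519


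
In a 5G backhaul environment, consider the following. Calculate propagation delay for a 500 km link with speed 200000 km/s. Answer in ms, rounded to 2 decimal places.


Given: distance = 500 km, speed = 200000 km/s
Delay = distance / speed = 500 / 200000 seconds
Delay in ms = 500 * 1000 / 200000
Delay = 2.5000 ms
Rounded to 2 dp = 2.50 ms

2.50


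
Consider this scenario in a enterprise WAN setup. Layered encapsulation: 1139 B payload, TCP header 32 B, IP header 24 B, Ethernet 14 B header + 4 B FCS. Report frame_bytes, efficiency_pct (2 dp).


TCP segment = 1139 + 32 = 1171 B
IP packet = 1171 + 24 = 1195 B
Ethernet frame = 1195 + 14 + 4 = 1213 B
Efficiency = app / frame = 1139 / 1213 = 0.938994 = 93.8994% -> 93.90% (2 dp)

1213, 93.90


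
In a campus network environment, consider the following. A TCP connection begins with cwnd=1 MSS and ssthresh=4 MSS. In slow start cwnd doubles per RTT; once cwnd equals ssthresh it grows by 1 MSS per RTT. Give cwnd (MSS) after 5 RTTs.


RTT 0: cwnd = 1 MSS (initial)
RTT 1: cwnd = 2 MSS (slow start, doubled)
RTT 2: cwnd = 4 MSS (slow start, doubled)
RTT 3: cwnd = 5 MSS (congestion avoidance, +1)
RTT 4: cwnd = 6 MSS (congestion avoidance, +1)
RTT 5: cwnd = 7 MSS (congestion avoidance, +1)

7


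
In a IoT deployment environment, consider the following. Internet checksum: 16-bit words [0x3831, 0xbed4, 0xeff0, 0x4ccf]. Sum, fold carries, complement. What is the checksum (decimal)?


Given words: [0x3831, 0xbed4, 0xeff0, 0x4ccf]
Step 1: Sum all words
Raw sum = 14385 + 48852 + 61424 + 19663 = 144324
Step 2: Fold carry: (13252 + 2) = 13254
One's complement = ~13254 & 0xFFFF = 52281

52281


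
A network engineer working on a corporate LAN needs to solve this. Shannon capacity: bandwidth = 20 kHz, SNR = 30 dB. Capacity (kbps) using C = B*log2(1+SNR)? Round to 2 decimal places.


Given: B = 20 kHz, SNR = 30 dB
SNR linear = 10^(30/10) = 1000
1 + SNR = 1001
log2(1001) = 9.9672262588
C = 20 * 1000 * 9.9672262588 = 199344.5252 bps
C = 199.344525 kbps -> 199.34 kbps (2 dp)

199.34


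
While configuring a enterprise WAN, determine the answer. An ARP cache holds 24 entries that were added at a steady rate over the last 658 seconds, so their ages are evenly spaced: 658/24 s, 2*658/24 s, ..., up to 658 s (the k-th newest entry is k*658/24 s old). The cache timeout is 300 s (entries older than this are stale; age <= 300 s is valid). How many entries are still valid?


Ages are k * 658/24 s for k = 1..24 (spacing = 27.4167 s).
Entry k is valid iff k * 658/24 <= 300 iff k <= 24 * 300 / 658 = 10.9422
n_valid = floor(10.9422) = 10
(n_stale = 24 - 10 = 14)

10


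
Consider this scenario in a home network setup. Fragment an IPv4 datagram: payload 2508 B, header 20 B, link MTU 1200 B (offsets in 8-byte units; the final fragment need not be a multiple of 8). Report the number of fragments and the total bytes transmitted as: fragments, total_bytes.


Max data per non-final fragment = floor((MTU - header)/8)*8 = floor((1200 - 20)/8)*8 = floor(1180/8)*8 = 1176 B
Final fragment needs no 8-byte alignment: it can carry up to MTU - header = 1180 B
Non-final fragments needed = ceil((payload - 1180) / 1176) = ceil(1328/1176) = ceil(1.1293) = 2
Number of fragments = 2 + 1 = 3
Fragment sizes (data): 2 * 1176 B + 156 B (last, 156 <= 1180 OK)
Total bytes sent = payload + n_frags * header = 2508 + 3*20 = 2508 + 60 = 2568 B

3, 2568


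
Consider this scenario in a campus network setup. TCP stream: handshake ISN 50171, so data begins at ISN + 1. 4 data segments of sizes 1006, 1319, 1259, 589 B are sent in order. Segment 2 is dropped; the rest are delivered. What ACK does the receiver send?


SYN uses sequence number 50171; first data byte = ISN + 1 = 50172.
Segment 1: SEQ = 50172, len = 1006 B, covers [50172, 51177]
Segment 2: SEQ = 51178, len = 1319 B, covers [51178, 52496] [LOST]
Segment 3: SEQ = 52497, len = 1259 B, covers [52497, 53755]
Segment 4: SEQ = 53756, len = 589 B, covers [53756, 54344]
In-order data received: bytes [50172, 51177] (segments 1..1).
Segment 2 missing -> gap begins at byte 51178; later segments buffered out of order.
Cumulative ACK = next expected in-order byte = 50172 + 1006 = 51178

51178


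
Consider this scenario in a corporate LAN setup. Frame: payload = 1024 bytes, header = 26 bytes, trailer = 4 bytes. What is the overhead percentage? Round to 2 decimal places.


Given: payload = 1024 B, header = 26 B, trailer = 4 B
Overhead bytes = header + trailer = 26 + 4 = 30
Total frame = payload + overhead = 1024 + 30 = 1054
Overhead % = 30 / 1054 * 100 = 2.8463% -> 2.85% (2 dp)

2.85


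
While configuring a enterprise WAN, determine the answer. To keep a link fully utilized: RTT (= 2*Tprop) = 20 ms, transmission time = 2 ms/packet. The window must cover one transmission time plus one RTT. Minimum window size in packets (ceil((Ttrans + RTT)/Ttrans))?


Given: Ttrans = 2 ms, RTT = 20 ms (= 2 * Tprop, Tprop = 10 ms)
Time until first ACK returns = Ttrans + RTT = 2 + 20 = 22 ms
Need W * Ttrans >= Ttrans + RTT  ->  W >= (Ttrans + RTT) / Ttrans
(Ttrans + RTT) / Ttrans = 22 / 2 = 11
W_min = ceil(11) = 11

11


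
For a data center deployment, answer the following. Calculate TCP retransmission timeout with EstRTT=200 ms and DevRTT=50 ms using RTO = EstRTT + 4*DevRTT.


Given: EstRTT = 200 ms, DevRTT = 50 ms
Timeout = EstRTT + 4 * DevRTT
4 * DevRTT = 4 * 50 = 200
Timeout = 200 + 200 = 400 ms

400


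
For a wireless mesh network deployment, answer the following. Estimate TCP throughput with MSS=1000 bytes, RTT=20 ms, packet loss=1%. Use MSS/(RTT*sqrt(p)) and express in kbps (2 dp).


Given: MSS = 1000 bytes, RTT = 20 ms, loss = 1%
RTT in seconds = 20 / 1000 = 0.02
Loss rate = 1% = 0.01
sqrt(loss) = sqrt(0.01) = 0.1
Throughput (bytes/s) = 1000 / (0.02 * 0.1) = 500000.0000
Throughput (kbps) = 500000.0000 * 8 / 1000 = 4000.000000 -> 4000.00 kbps (2 dp)

4000.00


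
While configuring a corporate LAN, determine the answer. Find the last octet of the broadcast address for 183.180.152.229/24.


Given: IP = 183.180.152.229, prefix = /24
Host bits = 32 - 24 = 8
Network last octet = 229 AND mask = 0
Host part size = 2^8 - 1 = 255
Broadcast last octet = 0 OR 255 = 255

255


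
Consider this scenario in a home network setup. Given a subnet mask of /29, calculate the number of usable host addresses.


Given: subnet mask /29
Host bits = 32 - 29 = 3
Total addresses = 2^3 = 8
Usable hosts = 8 - 2 (network + broadcast) = 6

6


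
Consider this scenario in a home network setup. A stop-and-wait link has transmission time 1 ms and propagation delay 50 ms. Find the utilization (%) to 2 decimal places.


Given: Ttrans = 1 ms, Tprop = 50 ms
RTT = 2 * Tprop = 2 * 50 = 100 ms
U = Ttrans / (Ttrans + RTT)
U = 1 / (1 + 100)
U = 1 / 101 = 0.009901
U% = 0.99%

0.99


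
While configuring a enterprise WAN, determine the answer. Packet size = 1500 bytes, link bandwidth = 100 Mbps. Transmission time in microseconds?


Given: packet = 1500 bytes, bandwidth = 100 Mbps
Packet in bits = 1500 * 8 = 12000 bits
Bandwidth = 100 * 10^6 = 100000000 bps
Time = 12000 / 100000000 seconds
Time in us = 12000 * 10^6 / 100000000 = 120

120


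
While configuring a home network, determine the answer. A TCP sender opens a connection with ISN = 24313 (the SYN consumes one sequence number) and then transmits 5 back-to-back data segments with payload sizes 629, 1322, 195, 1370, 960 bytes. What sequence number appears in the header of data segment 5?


The SYN occupies sequence number ISN = 24313, so the first data byte is ISN + 1 = 24314.
SEQ of data segment i = (ISN + 1) + sum of payload sizes of segments 1..i-1.
Segment 1: SEQ = 24314, payload = 629 bytes
Segment 2: SEQ = 24943, payload = 1322 bytes
Segment 3: SEQ = 26265, payload = 195 bytes
Segment 4: SEQ = 26460, payload = 1370 bytes
Segment 5: SEQ = 27830, payload = 960 bytes
SEQ of segment 5 = 24314 + 629 + 1322 + 195 + 1370 = 27830

27830


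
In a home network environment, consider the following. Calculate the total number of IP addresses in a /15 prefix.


Given: CIDR prefix /15
Host bits = 32 - 15 = 17
Total addresses = 2^17 = 131072

131072


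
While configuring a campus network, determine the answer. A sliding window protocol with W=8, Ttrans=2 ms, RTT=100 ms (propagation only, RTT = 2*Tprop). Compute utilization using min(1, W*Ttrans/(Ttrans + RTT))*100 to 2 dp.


Given: W = 8, Ttrans = 2 ms, RTT = 100 ms (= 2 * Tprop, Tprop = 50 ms)
Cycle time = Ttrans + RTT = 2 + 100 = 102 ms (first packet sent until its ACK returns)
W * Ttrans = 8 * 2 = 16 ms of sending per cycle
W * Ttrans / (Ttrans + RTT) = 16 / 102 = 0.156863
U = min(1, 0.156863) = 0.156863
U% = 15.69%

15.69


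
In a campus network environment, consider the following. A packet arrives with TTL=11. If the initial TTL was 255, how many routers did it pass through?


Given: initial TTL = 255, received TTL = 11
Hops = initial TTL - received TTL
Hops = 255 - 11 = 244

244


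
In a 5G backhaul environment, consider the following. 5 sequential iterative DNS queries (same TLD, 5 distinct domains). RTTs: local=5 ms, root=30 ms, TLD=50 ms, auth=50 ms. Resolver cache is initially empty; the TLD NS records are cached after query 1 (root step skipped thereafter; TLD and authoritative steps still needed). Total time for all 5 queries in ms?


Lookup 1 (cold cache): local + root + TLD + auth = 5 + 30 + 50 + 50 = 135 ms
Lookups 2..5 (TLD NS cached -> skip root; new domain -> still ask TLD and auth): local + TLD + auth = 5 + 50 + 50 = 105 ms each
Remaining 4 lookups: 4 * 105 = 420 ms
Total = 135 + 420 = 555 ms

555


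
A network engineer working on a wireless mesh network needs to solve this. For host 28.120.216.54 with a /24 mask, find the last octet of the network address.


Given: IP = 28.120.216.54, prefix = /24
Subnet mask = 255.255.255.0
Last octet of IP: 54
Last octet of mask: 0
Network last octet = 54 AND 0 = 0

0


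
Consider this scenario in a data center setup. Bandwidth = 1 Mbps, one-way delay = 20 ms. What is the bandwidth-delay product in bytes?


Given: bandwidth = 1 Mbps, delay = 20 ms
BDP in bits = 1 * 10^6 * 20 / 1000
BDP in bits = 20000
BDP in bytes = 20000 / 8 = 2500

2500


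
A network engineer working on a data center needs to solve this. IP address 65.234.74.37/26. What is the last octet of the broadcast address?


Given: IP = 65.234.74.37, prefix = /26
Host bits = 32 - 26 = 6
Network last octet = 37 AND mask = 0
Host part size = 2^6 - 1 = 63
Broadcast last octet = 0 OR 63 = 63

63


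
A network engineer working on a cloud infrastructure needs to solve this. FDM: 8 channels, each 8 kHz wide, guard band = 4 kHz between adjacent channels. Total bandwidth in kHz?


Given: 8 channels, 8 kHz each, guard = 4 kHz
Channel bandwidth = 8 * 8 = 64 kHz
Guard bands = 7 gaps * 4 kHz = 28 kHz
Total = 64 + 28 = 92 kHz

92


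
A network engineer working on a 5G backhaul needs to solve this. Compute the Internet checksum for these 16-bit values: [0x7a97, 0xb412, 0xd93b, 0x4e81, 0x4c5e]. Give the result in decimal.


Given words: [0x7a97, 0xb412, 0xd93b, 0x4e81, 0x4c5e]
Step 1: Sum all words
Raw sum = 31383 + 46098 + 55611 + 20097 + 19550 = 172739
Step 2: Fold carry: (41667 + 2) = 41669
One's complement = ~41669 & 0xFFFF = 23866

23866


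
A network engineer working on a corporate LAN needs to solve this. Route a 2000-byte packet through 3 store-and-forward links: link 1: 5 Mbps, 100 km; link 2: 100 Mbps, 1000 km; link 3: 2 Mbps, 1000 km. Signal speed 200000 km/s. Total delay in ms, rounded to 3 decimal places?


Packet = 2000 bytes = 16000 bits. Store-and-forward: sum (t_trans + t_prop) per link.
Link 1: t_trans = 16000/(5*10^6) s = 3.2000 ms; t_prop = 100/200000 s = 0.5000 ms; subtotal = 3.7000 ms
Link 2: t_trans = 16000/(100*10^6) s = 0.1600 ms; t_prop = 1000/200000 s = 5.0000 ms; subtotal = 5.1600 ms
Link 3: t_trans = 16000/(2*10^6) s = 8.0000 ms; t_prop = 1000/200000 s = 5.0000 ms; subtotal = 13.0000 ms
End-to-end = 3.7000 + 5.1600 + 13.0000 = 21.8600 ms -> 21.860 ms (3 dp)

21.860


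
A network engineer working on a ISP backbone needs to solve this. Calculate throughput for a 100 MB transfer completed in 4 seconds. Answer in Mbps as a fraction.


Given: file = 100 MB, time = 4 s
File in Mb = 100 * 8 = 800 Mb
Throughput = 800 / 4 Mbps
Throughput = 200 Mbps

200


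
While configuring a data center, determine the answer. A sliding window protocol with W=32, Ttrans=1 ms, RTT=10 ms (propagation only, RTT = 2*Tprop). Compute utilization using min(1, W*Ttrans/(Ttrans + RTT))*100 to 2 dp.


Given: W = 32, Ttrans = 1 ms, RTT = 10 ms (= 2 * Tprop, Tprop = 5 ms)
Cycle time = Ttrans + RTT = 1 + 10 = 11 ms (first packet sent until its ACK returns)
W * Ttrans = 32 * 1 = 32 ms of sending per cycle
W * Ttrans / (Ttrans + RTT) = 32 / 11 = 2.909091
U = min(1, 2.909091) = 1.000000
U% = 100.00%

100.00


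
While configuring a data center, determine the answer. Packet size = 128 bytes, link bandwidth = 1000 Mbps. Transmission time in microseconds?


Given: packet = 128 bytes, bandwidth = 1000 Mbps
Packet in bits = 128 * 8 = 1024 bits
Bandwidth = 1000 * 10^6 = 1000000000 bps
Time = 1024 / 1000000000 seconds
Time in us = 1024 * 10^6 / 1000000000 = 1.024

1.024


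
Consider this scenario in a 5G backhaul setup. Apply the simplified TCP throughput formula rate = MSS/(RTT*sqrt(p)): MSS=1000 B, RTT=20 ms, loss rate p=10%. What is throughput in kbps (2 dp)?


Given: MSS = 1000 bytes, RTT = 20 ms, loss = 10%
RTT in seconds = 20 / 1000 = 0.02
Loss rate = 10% = 0.1
sqrt(loss) = sqrt(0.1) = 0.316227766017
Throughput (bytes/s) = 1000 / (0.02 * 0.316227766017) = 158113.8830
Throughput (kbps) = 158113.8830 * 8 / 1000 = 1264.911064 -> 1264.91 kbps (2 dp)

1264.91
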